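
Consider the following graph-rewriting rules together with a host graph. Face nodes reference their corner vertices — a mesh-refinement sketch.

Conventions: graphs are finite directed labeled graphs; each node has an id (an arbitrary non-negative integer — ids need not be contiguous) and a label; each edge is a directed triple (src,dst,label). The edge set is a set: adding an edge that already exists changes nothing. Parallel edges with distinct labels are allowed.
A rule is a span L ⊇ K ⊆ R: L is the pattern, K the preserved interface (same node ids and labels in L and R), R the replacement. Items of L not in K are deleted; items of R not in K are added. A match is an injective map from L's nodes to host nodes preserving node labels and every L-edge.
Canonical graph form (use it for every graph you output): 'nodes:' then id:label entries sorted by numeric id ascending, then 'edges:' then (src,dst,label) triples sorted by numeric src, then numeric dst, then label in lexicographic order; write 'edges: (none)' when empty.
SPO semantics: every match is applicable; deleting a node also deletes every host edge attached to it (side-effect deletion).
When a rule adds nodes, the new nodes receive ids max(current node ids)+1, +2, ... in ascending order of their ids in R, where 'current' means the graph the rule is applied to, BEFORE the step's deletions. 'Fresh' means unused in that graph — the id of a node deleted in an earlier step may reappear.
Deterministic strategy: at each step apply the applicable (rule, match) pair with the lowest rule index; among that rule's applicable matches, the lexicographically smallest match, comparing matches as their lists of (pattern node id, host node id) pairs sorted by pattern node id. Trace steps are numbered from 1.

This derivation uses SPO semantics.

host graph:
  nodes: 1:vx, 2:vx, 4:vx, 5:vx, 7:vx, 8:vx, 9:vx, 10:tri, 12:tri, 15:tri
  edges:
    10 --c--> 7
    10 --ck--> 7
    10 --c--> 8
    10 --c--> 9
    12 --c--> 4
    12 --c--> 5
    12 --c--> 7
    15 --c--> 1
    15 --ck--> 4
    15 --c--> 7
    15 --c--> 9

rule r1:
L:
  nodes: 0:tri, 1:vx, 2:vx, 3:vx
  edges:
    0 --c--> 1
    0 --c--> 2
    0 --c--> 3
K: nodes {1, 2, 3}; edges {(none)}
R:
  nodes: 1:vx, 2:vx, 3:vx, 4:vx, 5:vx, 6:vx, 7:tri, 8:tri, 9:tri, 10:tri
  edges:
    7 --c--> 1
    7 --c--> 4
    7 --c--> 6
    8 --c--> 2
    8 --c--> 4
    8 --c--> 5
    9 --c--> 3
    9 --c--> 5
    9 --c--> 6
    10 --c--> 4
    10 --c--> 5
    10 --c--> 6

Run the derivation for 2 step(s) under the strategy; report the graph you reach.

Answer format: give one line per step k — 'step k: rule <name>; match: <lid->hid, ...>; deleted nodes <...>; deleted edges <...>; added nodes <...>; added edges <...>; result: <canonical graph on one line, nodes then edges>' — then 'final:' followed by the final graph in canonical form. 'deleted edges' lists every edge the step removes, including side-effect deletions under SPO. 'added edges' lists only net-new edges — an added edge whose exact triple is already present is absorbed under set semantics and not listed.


step 1: rule r1; match: 0->10, 1->7, 2->8, 3->9; deleted nodes 10; deleted edges (10,7,c); (10,7,ck); (10,8,c); (10,9,c); added nodes 16, 17, 18, 19, 20, 21, 22; added edges (19,7,c); (19,16,c); (19,18,c); (20,8,c); (20,16,c); (20,17,c); (21,9,c); (21,17,c); (21,18,c); (22,16,c); (22,17,c); (22,18,c); result: nodes: 1:vx, 2:vx, 4:vx, 5:vx, 7:vx, 8:vx, 9:vx, 12:tri, 15:tri, 16:vx, 17:vx, 18:vx, 19:tri, 20:tri, 21:tri, 22:tri edges: (12,4,c); (12,5,c); (12,7,c); (15,1,c); (15,4,ck); (15,7,c); (15,9,c); (19,7,c); (19,16,c); (19,18,c); (20,8,c); (20,16,c); (20,17,c); (21,9,c); (21,17,c); (21,18,c); (22,16,c); (22,17,c); (22,18,c)
step 2: rule r1; match: 0->12, 1->4, 2->5, 3->7; deleted nodes 12; deleted edges (12,4,c); (12,5,c); (12,7,c); added nodes 23, 24, 25, 26, 27, 28, 29; added edges (26,4,c); (26,23,c); (26,25,c); (27,5,c); (27,23,c); (27,24,c); (28,7,c); (28,24,c); (28,25,c); (29,23,c); (29,24,c); (29,25,c); result: nodes: 1:vx, 2:vx, 4:vx, 5:vx, 7:vx, 8:vx, 9:vx, 15:tri, 16:vx, 17:vx, 18:vx, 19:tri, 20:tri, 21:tri, 22:tri, 23:vx, 24:vx, 25:vx, 26:tri, 27:tri, 28:tri, 29:tri edges: (15,1,c); (15,4,ck); (15,7,c); (15,9,c); (19,7,c); (19,16,c); (19,18,c); (20,8,c); (20,16,c); (20,17,c); (21,9,c); (21,17,c); (21,18,c); (22,16,c); (22,17,c); (22,18,c); (26,4,c); (26,23,c); (26,25,c); (27,5,c); (27,23,c); (27,24,c); (28,7,c); (28,24,c); (28,25,c); (29,23,c); (29,24,c); (29,25,c)
final:
nodes: 1:vx, 2:vx, 4:vx, 5:vx, 7:vx, 8:vx, 9:vx, 15:tri, 16:vx, 17:vx, 18:vx, 19:tri, 20:tri, 21:tri, 22:tri, 23:vx, 24:vx, 25:vx, 26:tri, 27:tri, 28:tri, 29:tri
edges: (15,1,c); (15,4,ck); (15,7,c); (15,9,c); (19,7,c); (19,16,c); (19,18,c); (20,8,c); (20,16,c); (20,17,c); (21,9,c); (21,17,c); (21,18,c); (22,16,c); (22,17,c); (22,18,c); (26,4,c); (26,23,c); (26,25,c); (27,5,c); (27,23,c); (27,24,c); (28,7,c); (28,24,c); (28,25,c); (29,23,c); (29,24,c); (29,25,c)


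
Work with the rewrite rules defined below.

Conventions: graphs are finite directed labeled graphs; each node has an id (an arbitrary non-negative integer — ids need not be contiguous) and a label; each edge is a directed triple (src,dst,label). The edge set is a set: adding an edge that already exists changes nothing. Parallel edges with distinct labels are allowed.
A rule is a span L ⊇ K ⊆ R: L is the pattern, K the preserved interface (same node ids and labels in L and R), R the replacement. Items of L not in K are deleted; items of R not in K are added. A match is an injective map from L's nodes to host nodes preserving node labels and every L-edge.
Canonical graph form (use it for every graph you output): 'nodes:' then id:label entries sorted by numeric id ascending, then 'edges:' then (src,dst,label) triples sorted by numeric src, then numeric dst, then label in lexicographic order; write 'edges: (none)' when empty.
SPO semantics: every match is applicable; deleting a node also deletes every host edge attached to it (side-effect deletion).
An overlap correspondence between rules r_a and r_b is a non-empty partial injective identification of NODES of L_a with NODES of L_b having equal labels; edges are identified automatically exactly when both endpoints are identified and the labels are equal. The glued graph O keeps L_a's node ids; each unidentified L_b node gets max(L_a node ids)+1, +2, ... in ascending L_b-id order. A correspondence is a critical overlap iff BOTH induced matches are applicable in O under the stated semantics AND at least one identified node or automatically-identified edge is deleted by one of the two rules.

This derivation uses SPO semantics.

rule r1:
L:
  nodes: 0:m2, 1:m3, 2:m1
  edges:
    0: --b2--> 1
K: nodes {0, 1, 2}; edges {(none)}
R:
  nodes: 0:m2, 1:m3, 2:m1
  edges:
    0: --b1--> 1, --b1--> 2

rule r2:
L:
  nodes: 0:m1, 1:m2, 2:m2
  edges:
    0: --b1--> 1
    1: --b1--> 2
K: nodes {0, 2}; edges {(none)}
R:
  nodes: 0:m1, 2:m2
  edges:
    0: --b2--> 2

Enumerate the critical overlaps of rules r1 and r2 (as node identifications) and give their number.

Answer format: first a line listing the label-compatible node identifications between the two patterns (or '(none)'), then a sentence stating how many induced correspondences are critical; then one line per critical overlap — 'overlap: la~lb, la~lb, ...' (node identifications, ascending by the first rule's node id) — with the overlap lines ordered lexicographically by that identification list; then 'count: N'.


label-compatible node identifications between L(r1) and L(r2): 0~1, 0~2, 2~0
2 of the induced correspondences are critical overlaps of r1 and r2.
overlap: 0~1
overlap: 0~1, 2~0
count: 2


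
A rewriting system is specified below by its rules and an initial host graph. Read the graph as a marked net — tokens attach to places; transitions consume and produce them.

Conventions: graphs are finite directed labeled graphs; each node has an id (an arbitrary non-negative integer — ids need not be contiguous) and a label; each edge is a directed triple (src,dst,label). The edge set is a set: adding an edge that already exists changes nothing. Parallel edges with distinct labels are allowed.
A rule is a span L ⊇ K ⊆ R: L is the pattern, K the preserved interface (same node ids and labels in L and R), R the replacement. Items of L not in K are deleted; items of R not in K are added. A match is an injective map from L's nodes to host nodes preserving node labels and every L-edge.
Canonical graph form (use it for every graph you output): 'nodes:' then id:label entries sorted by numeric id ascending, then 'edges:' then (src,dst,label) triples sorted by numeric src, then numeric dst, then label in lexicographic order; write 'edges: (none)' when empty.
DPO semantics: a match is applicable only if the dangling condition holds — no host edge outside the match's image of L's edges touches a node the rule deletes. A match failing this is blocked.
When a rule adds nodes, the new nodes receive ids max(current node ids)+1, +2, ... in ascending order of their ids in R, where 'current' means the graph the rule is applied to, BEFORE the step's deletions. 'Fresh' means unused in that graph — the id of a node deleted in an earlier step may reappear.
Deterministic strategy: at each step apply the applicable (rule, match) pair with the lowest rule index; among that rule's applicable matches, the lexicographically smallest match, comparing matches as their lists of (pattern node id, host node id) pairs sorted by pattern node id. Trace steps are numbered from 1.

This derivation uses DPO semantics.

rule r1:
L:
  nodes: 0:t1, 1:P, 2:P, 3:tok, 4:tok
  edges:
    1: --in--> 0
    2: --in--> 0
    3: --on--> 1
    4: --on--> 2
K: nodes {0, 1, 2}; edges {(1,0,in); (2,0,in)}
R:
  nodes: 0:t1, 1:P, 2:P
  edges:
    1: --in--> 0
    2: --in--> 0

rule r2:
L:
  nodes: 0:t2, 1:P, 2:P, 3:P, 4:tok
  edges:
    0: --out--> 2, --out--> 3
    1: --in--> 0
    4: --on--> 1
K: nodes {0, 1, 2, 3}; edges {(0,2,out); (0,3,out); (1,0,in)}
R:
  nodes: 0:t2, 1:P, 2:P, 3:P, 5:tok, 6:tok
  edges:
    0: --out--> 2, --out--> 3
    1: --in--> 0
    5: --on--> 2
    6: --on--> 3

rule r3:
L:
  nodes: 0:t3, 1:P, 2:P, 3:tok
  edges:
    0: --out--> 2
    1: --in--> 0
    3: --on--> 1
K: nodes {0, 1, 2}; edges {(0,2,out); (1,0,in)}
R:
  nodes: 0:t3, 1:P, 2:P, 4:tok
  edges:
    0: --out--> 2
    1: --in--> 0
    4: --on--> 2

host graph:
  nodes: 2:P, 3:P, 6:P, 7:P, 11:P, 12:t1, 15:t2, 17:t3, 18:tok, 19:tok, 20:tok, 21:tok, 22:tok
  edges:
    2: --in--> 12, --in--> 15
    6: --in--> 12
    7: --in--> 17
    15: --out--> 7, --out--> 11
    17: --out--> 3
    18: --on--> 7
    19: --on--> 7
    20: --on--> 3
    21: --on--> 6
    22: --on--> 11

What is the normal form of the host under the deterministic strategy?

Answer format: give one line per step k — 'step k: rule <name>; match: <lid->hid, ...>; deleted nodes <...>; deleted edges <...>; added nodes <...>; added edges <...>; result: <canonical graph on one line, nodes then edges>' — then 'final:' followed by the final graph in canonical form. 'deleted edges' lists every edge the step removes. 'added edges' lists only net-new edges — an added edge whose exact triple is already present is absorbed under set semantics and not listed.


step 1: rule r3; match: 0->17, 1->7, 2->3, 3->18; deleted nodes 18; deleted edges (18,7,on); added nodes 23; added edges (23,3,on); result: nodes: 2:P, 3:P, 6:P, 7:P, 11:P, 12:t1, 15:t2, 17:t3, 19:tok, 20:tok, 21:tok, 22:tok, 23:tok edges: (2,12,in); (2,15,in); (6,12,in); (7,17,in); (15,7,out); (15,11,out); (17,3,out); (19,7,on); (20,3,on); (21,6,on); (22,11,on); (23,3,on)
step 2: rule r3; match: 0->17, 1->7, 2->3, 3->19; deleted nodes 19; deleted edges (19,7,on); added nodes 24; added edges (24,3,on); result: nodes: 2:P, 3:P, 6:P, 7:P, 11:P, 12:t1, 15:t2, 17:t3, 20:tok, 21:tok, 22:tok, 23:tok, 24:tok edges: (2,12,in); (2,15,in); (6,12,in); (7,17,in); (15,7,out); (15,11,out); (17,3,out); (20,3,on); (21,6,on); (22,11,on); (23,3,on); (24,3,on)
final:
nodes: 2:P, 3:P, 6:P, 7:P, 11:P, 12:t1, 15:t2, 17:t3, 20:tok, 21:tok, 22:tok, 23:tok, 24:tok
edges: (2,12,in); (2,15,in); (6,12,in); (7,17,in); (15,7,out); (15,11,out); (17,3,out); (20,3,on); (21,6,on); (22,11,on); (23,3,on); (24,3,on)


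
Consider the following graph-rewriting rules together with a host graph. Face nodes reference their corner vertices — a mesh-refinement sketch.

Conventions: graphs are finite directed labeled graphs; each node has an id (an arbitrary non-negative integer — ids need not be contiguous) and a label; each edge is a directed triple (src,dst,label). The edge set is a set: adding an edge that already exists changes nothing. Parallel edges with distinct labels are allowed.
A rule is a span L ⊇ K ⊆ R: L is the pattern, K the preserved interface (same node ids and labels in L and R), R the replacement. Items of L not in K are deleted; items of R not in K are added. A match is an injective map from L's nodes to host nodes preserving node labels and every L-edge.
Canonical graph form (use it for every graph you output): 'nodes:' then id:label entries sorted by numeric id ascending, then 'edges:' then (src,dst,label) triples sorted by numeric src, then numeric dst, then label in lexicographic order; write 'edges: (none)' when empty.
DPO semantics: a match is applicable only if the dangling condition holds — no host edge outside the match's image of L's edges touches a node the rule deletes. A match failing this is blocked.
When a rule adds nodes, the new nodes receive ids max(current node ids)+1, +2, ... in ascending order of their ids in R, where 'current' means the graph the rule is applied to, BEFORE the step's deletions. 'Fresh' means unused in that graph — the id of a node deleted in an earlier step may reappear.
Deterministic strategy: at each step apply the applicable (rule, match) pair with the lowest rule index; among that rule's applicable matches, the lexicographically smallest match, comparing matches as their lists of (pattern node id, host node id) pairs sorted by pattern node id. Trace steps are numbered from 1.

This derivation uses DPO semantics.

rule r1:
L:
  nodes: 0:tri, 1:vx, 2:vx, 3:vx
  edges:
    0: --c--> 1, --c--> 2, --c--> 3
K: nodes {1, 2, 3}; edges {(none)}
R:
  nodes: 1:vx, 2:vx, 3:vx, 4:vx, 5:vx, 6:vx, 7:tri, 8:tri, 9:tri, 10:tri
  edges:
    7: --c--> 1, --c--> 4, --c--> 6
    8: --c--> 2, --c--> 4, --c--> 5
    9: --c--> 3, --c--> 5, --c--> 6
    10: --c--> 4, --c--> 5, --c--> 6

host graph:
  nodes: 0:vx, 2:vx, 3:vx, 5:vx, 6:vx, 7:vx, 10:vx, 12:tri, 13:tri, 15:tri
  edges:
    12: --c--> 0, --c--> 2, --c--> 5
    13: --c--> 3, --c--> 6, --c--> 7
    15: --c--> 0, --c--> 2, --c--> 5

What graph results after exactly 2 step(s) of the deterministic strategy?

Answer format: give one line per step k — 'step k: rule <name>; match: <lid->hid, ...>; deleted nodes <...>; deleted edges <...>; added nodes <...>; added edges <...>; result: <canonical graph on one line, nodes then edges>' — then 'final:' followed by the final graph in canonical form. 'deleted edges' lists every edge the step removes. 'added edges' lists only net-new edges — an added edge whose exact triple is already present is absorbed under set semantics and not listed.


step 1: rule r1; match: 0->12, 1->0, 2->2, 3->5; deleted nodes 12; deleted edges (12,0,c); (12,2,c); (12,5,c); added nodes 16, 17, 18, 19, 20, 21, 22; added edges (19,0,c); (19,16,c); (19,18,c); (20,2,c); (20,16,c); (20,17,c); (21,5,c); (21,17,c); (21,18,c); (22,16,c); (22,17,c); (22,18,c); result: nodes: 0:vx, 2:vx, 3:vx, 5:vx, 6:vx, 7:vx, 10:vx, 13:tri, 15:tri, 16:vx, 17:vx, 18:vx, 19:tri, 20:tri, 21:tri, 22:tri edges: (13,3,c); (13,6,c); (13,7,c); (15,0,c); (15,2,c); (15,5,c); (19,0,c); (19,16,c); (19,18,c); (20,2,c); (20,16,c); (20,17,c); (21,5,c); (21,17,c); (21,18,c); (22,16,c); (22,17,c); (22,18,c)
step 2: rule r1; match: 0->13, 1->3, 2->6, 3->7; deleted nodes 13; deleted edges (13,3,c); (13,6,c); (13,7,c); added nodes 23, 24, 25, 26, 27, 28, 29; added edges (26,3,c); (26,23,c); (26,25,c); (27,6,c); (27,23,c); (27,24,c); (28,7,c); (28,24,c); (28,25,c); (29,23,c); (29,24,c); (29,25,c); result: nodes: 0:vx, 2:vx, 3:vx, 5:vx, 6:vx, 7:vx, 10:vx, 15:tri, 16:vx, 17:vx, 18:vx, 19:tri, 20:tri, 21:tri, 22:tri, 23:vx, 24:vx, 25:vx, 26:tri, 27:tri, 28:tri, 29:tri edges: (15,0,c); (15,2,c); (15,5,c); (19,0,c); (19,16,c); (19,18,c); (20,2,c); (20,16,c); (20,17,c); (21,5,c); (21,17,c); (21,18,c); (22,16,c); (22,17,c); (22,18,c); (26,3,c); (26,23,c); (26,25,c); (27,6,c); (27,23,c); (27,24,c); (28,7,c); (28,24,c); (28,25,c); (29,23,c); (29,24,c); (29,25,c)
final:
nodes: 0:vx, 2:vx, 3:vx, 5:vx, 6:vx, 7:vx, 10:vx, 15:tri, 16:vx, 17:vx, 18:vx, 19:tri, 20:tri, 21:tri, 22:tri, 23:vx, 24:vx, 25:vx, 26:tri, 27:tri, 28:tri, 29:tri
edges: (15,0,c); (15,2,c); (15,5,c); (19,0,c); (19,16,c); (19,18,c); (20,2,c); (20,16,c); (20,17,c); (21,5,c); (21,17,c); (21,18,c); (22,16,c); (22,17,c); (22,18,c); (26,3,c); (26,23,c); (26,25,c); (27,6,c); (27,23,c); (27,24,c); (28,7,c); (28,24,c); (28,25,c); (29,23,c); (29,24,c); (29,25,c)


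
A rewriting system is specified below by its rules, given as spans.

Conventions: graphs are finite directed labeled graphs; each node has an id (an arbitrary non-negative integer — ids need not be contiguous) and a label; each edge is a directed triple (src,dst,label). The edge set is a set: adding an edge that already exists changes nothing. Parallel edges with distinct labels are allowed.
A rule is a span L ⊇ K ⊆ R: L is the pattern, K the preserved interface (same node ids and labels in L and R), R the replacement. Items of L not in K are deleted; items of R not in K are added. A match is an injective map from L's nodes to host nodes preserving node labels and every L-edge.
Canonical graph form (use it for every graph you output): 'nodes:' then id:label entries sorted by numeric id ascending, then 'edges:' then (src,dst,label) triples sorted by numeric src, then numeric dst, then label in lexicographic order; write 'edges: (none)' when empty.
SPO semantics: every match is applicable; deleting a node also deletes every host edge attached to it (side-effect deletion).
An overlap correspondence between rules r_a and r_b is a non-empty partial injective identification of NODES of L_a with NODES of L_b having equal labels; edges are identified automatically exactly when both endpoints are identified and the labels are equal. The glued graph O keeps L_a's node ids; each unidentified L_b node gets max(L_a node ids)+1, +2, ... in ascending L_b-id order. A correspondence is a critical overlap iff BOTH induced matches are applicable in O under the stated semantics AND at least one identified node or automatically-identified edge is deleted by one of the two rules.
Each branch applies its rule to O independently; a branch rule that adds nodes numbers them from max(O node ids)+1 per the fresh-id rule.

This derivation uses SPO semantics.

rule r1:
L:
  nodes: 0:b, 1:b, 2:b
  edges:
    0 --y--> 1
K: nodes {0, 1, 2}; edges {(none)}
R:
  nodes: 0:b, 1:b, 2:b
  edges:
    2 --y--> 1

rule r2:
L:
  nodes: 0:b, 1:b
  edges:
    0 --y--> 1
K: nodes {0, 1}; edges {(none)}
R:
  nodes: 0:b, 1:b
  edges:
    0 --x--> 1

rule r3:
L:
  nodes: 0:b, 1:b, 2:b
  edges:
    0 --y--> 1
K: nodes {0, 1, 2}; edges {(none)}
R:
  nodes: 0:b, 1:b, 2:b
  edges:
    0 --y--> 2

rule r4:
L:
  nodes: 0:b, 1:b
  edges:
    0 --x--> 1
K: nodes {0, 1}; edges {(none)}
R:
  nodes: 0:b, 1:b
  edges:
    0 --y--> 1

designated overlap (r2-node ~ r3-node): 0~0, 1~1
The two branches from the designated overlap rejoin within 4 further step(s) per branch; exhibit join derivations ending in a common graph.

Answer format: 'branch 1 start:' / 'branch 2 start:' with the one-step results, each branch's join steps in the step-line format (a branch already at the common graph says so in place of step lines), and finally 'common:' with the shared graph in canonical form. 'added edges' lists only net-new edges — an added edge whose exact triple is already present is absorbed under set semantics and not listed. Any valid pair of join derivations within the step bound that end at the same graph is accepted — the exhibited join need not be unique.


branch 1 start:
nodes: 0:b, 1:b, 2:b
edges: (0,1,x)
branch 2 start:
nodes: 0:b, 1:b, 2:b
edges: (0,2,y)
branch 1 step 1: rule r4; match: 0->0, 1->1; deleted nodes (none); deleted edges (0,1,x); added nodes (none); added edges (0,1,y); result: nodes: 0:b, 1:b, 2:b edges: (0,1,y)
branch 2 step 1: rule r3; match: 0->0, 1->2, 2->1; deleted nodes (none); deleted edges (0,2,y); added nodes (none); added edges (0,1,y); result: nodes: 0:b, 1:b, 2:b edges: (0,1,y)
common:
nodes: 0:b, 1:b, 2:b
edges: (0,1,y)


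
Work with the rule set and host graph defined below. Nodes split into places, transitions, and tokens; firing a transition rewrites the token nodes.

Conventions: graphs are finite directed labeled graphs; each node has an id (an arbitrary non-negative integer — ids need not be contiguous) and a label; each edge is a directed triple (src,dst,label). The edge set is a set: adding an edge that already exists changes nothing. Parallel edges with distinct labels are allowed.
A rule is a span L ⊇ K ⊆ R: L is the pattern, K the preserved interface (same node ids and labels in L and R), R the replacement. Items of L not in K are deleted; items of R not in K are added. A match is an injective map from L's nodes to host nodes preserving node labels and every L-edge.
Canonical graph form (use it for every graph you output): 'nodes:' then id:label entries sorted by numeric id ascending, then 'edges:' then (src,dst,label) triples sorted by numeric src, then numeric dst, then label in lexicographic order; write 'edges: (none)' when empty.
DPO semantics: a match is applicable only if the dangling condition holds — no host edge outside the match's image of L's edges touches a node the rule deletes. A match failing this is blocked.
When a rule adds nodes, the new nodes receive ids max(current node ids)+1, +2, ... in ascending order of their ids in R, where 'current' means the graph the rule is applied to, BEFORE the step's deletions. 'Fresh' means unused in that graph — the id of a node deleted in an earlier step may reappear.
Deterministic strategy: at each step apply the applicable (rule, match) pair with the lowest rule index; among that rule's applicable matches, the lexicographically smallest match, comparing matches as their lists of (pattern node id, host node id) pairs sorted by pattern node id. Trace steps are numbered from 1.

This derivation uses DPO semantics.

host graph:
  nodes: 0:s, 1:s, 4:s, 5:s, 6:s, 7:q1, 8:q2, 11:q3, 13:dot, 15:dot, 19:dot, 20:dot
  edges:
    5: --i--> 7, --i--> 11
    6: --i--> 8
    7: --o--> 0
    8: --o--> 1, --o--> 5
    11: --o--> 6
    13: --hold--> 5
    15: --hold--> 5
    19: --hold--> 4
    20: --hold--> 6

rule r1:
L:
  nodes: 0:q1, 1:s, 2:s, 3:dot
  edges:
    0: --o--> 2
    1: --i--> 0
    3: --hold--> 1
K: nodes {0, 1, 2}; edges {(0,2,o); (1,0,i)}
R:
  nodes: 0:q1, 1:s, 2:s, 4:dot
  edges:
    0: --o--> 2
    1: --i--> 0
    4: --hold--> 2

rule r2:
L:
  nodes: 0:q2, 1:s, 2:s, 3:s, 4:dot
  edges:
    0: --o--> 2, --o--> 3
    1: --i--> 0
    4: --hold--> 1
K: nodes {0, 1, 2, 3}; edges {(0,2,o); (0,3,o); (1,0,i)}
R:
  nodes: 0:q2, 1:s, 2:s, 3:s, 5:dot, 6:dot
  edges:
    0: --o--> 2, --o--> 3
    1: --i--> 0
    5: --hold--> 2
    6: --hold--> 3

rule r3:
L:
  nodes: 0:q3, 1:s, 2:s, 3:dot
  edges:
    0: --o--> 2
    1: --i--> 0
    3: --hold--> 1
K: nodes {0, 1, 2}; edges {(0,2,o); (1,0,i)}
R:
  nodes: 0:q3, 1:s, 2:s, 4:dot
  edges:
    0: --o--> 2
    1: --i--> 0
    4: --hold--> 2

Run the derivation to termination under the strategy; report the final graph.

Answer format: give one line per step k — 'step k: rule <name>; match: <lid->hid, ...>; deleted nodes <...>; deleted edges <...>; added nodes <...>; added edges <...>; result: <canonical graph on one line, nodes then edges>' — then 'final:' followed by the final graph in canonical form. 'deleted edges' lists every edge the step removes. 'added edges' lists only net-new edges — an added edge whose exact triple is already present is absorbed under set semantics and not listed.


step 1: rule r1; match: 0->7, 1->5, 2->0, 3->13; deleted nodes 13; deleted edges (13,5,hold); added nodes 21; added edges (21,0,hold); result: nodes: 0:s, 1:s, 4:s, 5:s, 6:s, 7:q1, 8:q2, 11:q3, 15:dot, 19:dot, 20:dot, 21:dot edges: (5,7,i); (5,11,i); (6,8,i); (7,0,o); (8,1,o); (8,5,o); (11,6,o); (15,5,hold); (19,4,hold); (20,6,hold); (21,0,hold)
step 2: rule r1; match: 0->7, 1->5, 2->0, 3->15; deleted nodes 15; deleted edges (15,5,hold); added nodes 22; added edges (22,0,hold); result: nodes: 0:s, 1:s, 4:s, 5:s, 6:s, 7:q1, 8:q2, 11:q3, 19:dot, 20:dot, 21:dot, 22:dot edges: (5,7,i); (5,11,i); (6,8,i); (7,0,o); (8,1,o); (8,5,o); (11,6,o); (19,4,hold); (20,6,hold); (21,0,hold); (22,0,hold)
step 3: rule r2; match: 0->8, 1->6, 2->1, 3->5, 4->20; deleted nodes 20; deleted edges (20,6,hold); added nodes 23, 24; added edges (23,1,hold); (24,5,hold); result: nodes: 0:s, 1:s, 4:s, 5:s, 6:s, 7:q1, 8:q2, 11:q3, 19:dot, 21:dot, 22:dot, 23:dot, 24:dot edges: (5,7,i); (5,11,i); (6,8,i); (7,0,o); (8,1,o); (8,5,o); (11,6,o); (19,4,hold); (21,0,hold); (22,0,hold); (23,1,hold); (24,5,hold)
step 4: rule r1; match: 0->7, 1->5, 2->0, 3->24; deleted nodes 24; deleted edges (24,5,hold); added nodes 25; added edges (25,0,hold); result: nodes: 0:s, 1:s, 4:s, 5:s, 6:s, 7:q1, 8:q2, 11:q3, 19:dot, 21:dot, 22:dot, 23:dot, 25:dot edges: (5,7,i); (5,11,i); (6,8,i); (7,0,o); (8,1,o); (8,5,o); (11,6,o); (19,4,hold); (21,0,hold); (22,0,hold); (23,1,hold); (25,0,hold)
final:
nodes: 0:s, 1:s, 4:s, 5:s, 6:s, 7:q1, 8:q2, 11:q3, 19:dot, 21:dot, 22:dot, 23:dot, 25:dot
edges: (5,7,i); (5,11,i); (6,8,i); (7,0,o); (8,1,o); (8,5,o); (11,6,o); (19,4,hold); (21,0,hold); (22,0,hold); (23,1,hold); (25,0,hold)


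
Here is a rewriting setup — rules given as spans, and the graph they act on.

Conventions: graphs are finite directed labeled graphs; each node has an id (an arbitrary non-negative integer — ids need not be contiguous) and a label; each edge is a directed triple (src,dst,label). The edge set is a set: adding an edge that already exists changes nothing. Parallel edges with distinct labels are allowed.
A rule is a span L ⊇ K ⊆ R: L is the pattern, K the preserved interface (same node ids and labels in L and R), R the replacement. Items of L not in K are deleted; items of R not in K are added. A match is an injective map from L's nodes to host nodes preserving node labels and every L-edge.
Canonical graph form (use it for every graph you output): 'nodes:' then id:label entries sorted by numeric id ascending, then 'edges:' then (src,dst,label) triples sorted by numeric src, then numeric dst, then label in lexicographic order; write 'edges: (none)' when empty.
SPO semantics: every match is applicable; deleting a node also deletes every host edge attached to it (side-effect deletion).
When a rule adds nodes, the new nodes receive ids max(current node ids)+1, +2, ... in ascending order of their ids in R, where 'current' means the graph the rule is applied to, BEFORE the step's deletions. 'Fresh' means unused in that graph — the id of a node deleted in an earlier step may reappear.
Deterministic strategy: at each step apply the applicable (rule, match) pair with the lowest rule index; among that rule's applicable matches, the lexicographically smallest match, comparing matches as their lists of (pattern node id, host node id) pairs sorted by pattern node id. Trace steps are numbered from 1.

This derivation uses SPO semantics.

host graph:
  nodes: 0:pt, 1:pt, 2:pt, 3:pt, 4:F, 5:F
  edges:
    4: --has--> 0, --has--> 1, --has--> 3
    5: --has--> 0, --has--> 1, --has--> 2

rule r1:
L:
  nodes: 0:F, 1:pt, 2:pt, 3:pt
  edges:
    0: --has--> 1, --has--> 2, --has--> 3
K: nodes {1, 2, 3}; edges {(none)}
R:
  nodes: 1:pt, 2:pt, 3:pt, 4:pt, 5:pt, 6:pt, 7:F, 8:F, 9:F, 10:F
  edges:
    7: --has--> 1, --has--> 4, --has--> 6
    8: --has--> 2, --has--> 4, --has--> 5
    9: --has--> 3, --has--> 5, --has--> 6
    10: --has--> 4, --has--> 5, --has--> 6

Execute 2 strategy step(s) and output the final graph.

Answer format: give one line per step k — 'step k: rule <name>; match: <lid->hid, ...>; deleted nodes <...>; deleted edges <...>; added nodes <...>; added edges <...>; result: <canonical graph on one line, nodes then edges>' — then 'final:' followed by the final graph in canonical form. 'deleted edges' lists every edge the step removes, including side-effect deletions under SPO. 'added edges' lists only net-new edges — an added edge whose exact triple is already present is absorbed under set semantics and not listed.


step 1: rule r1; match: 0->4, 1->0, 2->1, 3->3; deleted nodes 4; deleted edges (4,0,has); (4,1,has); (4,3,has); added nodes 6, 7, 8, 9, 10, 11, 12; added edges (9,0,has); (9,6,has); (9,8,has); (10,1,has); (10,6,has); (10,7,has); (11,3,has); (11,7,has); (11,8,has); (12,6,has); (12,7,has); (12,8,has); result: nodes: 0:pt, 1:pt, 2:pt, 3:pt, 5:F, 6:pt, 7:pt, 8:pt, 9:F, 10:F, 11:F, 12:F edges: (5,0,has); (5,1,has); (5,2,has); (9,0,has); (9,6,has); (9,8,has); (10,1,has); (10,6,has); (10,7,has); (11,3,has); (11,7,has); (11,8,has); (12,6,has); (12,7,has); (12,8,has)
step 2: rule r1; match: 0->5, 1->0, 2->1, 3->2; deleted nodes 5; deleted edges (5,0,has); (5,1,has); (5,2,has); added nodes 13, 14, 15, 16, 17, 18, 19; added edges (16,0,has); (16,13,has); (16,15,has); (17,1,has); (17,13,has); (17,14,has); (18,2,has); (18,14,has); (18,15,has); (19,13,has); (19,14,has); (19,15,has); result: nodes: 0:pt, 1:pt, 2:pt, 3:pt, 6:pt, 7:pt, 8:pt, 9:F, 10:F, 11:F, 12:F, 13:pt, 14:pt, 15:pt, 16:F, 17:F, 18:F, 19:F edges: (9,0,has); (9,6,has); (9,8,has); (10,1,has); (10,6,has); (10,7,has); (11,3,has); (11,7,has); (11,8,has); (12,6,has); (12,7,has); (12,8,has); (16,0,has); (16,13,has); (16,15,has); (17,1,has); (17,13,has); (17,14,has); (18,2,has); (18,14,has); (18,15,has); (19,13,has); (19,14,has); (19,15,has)
final:
nodes: 0:pt, 1:pt, 2:pt, 3:pt, 6:pt, 7:pt, 8:pt, 9:F, 10:F, 11:F, 12:F, 13:pt, 14:pt, 15:pt, 16:F, 17:F, 18:F, 19:F
edges: (9,0,has); (9,6,has); (9,8,has); (10,1,has); (10,6,has); (10,7,has); (11,3,has); (11,7,has); (11,8,has); (12,6,has); (12,7,has); (12,8,has); (16,0,has); (16,13,has); (16,15,has); (17,1,has); (17,13,has); (17,14,has); (18,2,has); (18,14,has); (18,15,has); (19,13,has); (19,14,has); (19,15,has)


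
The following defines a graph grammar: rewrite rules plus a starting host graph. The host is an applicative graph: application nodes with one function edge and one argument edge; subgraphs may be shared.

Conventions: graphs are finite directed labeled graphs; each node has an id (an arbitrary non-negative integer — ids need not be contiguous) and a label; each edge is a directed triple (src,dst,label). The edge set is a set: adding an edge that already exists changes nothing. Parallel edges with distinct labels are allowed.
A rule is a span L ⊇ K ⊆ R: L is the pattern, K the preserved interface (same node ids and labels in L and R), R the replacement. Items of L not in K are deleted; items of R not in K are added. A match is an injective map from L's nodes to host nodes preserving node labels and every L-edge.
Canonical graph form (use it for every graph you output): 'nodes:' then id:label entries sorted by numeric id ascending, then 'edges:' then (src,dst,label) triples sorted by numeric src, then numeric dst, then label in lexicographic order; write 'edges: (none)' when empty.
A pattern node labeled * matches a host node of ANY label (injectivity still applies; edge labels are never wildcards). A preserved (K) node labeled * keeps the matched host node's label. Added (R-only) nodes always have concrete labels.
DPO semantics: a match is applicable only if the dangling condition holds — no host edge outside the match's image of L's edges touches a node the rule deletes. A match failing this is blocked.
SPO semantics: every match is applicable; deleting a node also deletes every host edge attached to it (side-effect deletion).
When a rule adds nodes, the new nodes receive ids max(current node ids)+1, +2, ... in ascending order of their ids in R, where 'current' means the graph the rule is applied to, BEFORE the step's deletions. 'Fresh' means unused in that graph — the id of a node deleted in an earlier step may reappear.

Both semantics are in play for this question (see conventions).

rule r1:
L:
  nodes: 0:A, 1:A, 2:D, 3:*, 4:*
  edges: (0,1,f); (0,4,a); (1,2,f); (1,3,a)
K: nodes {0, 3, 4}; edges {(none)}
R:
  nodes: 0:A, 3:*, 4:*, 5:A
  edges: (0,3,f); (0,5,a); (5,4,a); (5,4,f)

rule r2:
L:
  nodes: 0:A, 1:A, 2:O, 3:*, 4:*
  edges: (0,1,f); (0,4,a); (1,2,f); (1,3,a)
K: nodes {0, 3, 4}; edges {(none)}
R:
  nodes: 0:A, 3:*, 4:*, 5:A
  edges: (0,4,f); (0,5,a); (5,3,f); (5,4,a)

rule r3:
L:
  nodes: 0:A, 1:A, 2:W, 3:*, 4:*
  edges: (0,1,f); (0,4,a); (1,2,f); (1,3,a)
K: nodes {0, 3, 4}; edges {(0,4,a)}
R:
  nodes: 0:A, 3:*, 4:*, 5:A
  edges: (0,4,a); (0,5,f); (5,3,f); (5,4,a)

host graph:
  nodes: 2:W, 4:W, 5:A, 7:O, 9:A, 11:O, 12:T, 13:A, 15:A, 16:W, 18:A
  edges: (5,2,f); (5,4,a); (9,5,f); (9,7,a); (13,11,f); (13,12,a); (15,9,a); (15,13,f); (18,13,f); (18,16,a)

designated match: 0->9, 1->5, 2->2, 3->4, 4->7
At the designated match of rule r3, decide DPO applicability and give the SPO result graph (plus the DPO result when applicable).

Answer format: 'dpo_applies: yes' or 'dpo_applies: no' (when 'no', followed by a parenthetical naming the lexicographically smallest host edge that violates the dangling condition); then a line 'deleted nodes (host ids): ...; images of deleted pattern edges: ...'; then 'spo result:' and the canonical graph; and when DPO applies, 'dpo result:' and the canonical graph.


dpo_applies: yes
deleted nodes (host ids): 2, 5; images of deleted pattern edges: (5,2,f); (5,4,a); (9,5,f)
spo result:
nodes: 4:W, 7:O, 9:A, 11:O, 12:T, 13:A, 15:A, 16:W, 18:A, 19:A
edges: (9,7,a); (9,19,f); (13,11,f); (13,12,a); (15,9,a); (15,13,f); (18,13,f); (18,16,a); (19,4,f); (19,7,a)
dpo result:
nodes: 4:W, 7:O, 9:A, 11:O, 12:T, 13:A, 15:A, 16:W, 18:A, 19:A
edges: (9,7,a); (9,19,f); (13,11,f); (13,12,a); (15,9,a); (15,13,f); (18,13,f); (18,16,a); (19,4,f); (19,7,a)


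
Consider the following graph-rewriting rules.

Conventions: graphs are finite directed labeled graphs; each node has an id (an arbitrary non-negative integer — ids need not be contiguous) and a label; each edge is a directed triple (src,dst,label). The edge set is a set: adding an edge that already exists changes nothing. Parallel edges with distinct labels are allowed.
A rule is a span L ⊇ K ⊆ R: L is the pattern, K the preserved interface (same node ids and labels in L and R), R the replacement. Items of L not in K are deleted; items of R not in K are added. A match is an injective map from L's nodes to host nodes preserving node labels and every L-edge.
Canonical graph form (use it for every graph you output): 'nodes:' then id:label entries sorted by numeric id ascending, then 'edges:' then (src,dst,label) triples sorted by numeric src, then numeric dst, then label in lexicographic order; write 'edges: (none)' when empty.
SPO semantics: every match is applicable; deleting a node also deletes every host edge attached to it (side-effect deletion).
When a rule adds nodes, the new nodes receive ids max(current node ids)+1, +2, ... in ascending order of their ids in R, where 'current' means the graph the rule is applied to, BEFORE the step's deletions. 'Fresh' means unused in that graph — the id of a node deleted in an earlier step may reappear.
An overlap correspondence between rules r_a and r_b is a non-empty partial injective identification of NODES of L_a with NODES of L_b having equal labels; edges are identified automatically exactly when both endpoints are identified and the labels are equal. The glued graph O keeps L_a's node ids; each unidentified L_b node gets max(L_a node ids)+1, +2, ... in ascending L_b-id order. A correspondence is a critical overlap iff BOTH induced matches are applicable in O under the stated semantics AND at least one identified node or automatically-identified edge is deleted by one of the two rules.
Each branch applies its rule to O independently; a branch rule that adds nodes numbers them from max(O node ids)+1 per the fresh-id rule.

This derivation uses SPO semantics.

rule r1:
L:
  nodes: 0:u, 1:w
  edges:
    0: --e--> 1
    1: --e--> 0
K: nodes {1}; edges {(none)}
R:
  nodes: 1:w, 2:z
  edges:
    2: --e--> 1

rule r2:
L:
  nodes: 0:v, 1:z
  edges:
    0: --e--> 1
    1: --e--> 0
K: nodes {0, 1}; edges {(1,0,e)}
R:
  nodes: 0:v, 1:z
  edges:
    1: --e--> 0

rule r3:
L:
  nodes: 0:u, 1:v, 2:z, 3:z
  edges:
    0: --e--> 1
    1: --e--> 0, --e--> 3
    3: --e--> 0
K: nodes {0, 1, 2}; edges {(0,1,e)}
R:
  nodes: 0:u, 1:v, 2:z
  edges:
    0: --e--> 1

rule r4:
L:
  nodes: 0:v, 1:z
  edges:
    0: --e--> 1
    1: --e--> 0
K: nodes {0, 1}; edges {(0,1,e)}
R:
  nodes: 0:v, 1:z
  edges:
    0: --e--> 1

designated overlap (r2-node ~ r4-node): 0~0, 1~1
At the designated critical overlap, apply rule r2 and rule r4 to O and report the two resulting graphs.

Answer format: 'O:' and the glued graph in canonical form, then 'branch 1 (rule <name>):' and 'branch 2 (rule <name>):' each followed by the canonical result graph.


O:
nodes: 0:v, 1:z
edges: (0,1,e); (1,0,e)
branch 1 (rule r2):
nodes: 0:v, 1:z
edges: (1,0,e)
branch 2 (rule r4):
nodes: 0:v, 1:z
edges: (0,1,e)


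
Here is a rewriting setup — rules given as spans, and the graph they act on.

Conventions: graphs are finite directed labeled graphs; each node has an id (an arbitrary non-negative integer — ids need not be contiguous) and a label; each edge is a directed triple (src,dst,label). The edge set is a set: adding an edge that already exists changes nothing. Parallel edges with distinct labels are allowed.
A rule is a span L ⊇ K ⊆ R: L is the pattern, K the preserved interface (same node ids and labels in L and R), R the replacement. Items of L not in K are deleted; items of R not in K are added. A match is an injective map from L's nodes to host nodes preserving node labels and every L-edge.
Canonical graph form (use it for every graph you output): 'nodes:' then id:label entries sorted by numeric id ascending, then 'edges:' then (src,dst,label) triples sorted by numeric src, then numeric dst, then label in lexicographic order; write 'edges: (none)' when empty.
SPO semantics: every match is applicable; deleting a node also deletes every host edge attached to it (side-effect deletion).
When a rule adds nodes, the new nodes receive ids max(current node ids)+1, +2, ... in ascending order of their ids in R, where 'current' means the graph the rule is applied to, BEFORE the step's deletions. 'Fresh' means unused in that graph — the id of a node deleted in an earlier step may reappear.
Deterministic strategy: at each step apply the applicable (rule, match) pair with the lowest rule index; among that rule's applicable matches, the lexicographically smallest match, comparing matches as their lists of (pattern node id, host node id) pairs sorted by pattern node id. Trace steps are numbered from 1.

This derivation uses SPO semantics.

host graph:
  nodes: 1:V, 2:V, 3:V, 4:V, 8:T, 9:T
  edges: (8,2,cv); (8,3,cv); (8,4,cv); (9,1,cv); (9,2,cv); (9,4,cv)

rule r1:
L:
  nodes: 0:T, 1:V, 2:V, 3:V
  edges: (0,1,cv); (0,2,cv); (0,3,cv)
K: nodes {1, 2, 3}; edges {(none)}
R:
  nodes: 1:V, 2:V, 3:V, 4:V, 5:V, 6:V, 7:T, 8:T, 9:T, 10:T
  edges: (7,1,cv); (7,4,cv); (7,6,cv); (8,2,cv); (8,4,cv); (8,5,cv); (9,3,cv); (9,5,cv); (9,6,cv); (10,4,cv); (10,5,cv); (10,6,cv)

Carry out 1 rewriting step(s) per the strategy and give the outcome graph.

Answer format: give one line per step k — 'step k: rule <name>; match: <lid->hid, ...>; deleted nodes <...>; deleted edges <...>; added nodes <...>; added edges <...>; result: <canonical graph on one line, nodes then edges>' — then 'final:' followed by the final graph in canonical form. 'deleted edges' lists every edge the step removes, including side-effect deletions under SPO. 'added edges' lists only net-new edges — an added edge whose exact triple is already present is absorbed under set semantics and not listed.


step 1: rule r1; match: 0->8, 1->2, 2->3, 3->4; deleted nodes 8; deleted edges (8,2,cv); (8,3,cv); (8,4,cv); added nodes 10, 11, 12, 13, 14, 15, 16; added edges (13,2,cv); (13,10,cv); (13,12,cv); (14,3,cv); (14,10,cv); (14,11,cv); (15,4,cv); (15,11,cv); (15,12,cv); (16,10,cv); (16,11,cv); (16,12,cv); result: nodes: 1:V, 2:V, 3:V, 4:V, 9:T, 10:V, 11:V, 12:V, 13:T, 14:T, 15:T, 16:T edges: (9,1,cv); (9,2,cv); (9,4,cv); (13,2,cv); (13,10,cv); (13,12,cv); (14,3,cv); (14,10,cv); (14,11,cv); (15,4,cv); (15,11,cv); (15,12,cv); (16,10,cv); (16,11,cv); (16,12,cv)
final:
nodes: 1:V, 2:V, 3:V, 4:V, 9:T, 10:V, 11:V, 12:V, 13:T, 14:T, 15:T, 16:T
edges: (9,1,cv); (9,2,cv); (9,4,cv); (13,2,cv); (13,10,cv); (13,12,cv); (14,3,cv); (14,10,cv); (14,11,cv); (15,4,cv); (15,11,cv); (15,12,cv); (16,10,cv); (16,11,cv); (16,12,cv)
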